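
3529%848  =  137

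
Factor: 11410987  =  7^1*1630141^1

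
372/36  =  10 + 1/3 = 10.33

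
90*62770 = 5649300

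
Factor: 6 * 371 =2^1*3^1 * 7^1*53^1 = 2226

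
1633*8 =13064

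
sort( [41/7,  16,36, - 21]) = [  -  21, 41/7, 16,  36]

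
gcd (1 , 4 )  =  1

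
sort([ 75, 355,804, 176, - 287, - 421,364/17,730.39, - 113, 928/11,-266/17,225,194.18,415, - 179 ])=[ - 421,  -  287, - 179,-113, - 266/17,364/17,75, 928/11,176,  194.18,225,355,  415,730.39,804]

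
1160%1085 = 75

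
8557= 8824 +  - 267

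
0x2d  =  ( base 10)45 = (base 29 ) 1g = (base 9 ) 50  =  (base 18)29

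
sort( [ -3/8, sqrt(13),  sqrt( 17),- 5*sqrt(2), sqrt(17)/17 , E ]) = [ - 5*sqrt ( 2), - 3/8,sqrt( 17)/17,E,sqrt( 13), sqrt( 17)]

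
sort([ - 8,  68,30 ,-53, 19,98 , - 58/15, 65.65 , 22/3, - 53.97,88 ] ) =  [- 53.97,  -  53 , - 8 ,-58/15, 22/3, 19 , 30,  65.65 , 68, 88 , 98]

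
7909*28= 221452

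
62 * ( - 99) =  - 6138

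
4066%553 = 195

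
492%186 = 120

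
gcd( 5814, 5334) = 6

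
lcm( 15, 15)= 15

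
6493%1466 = 629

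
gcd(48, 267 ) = 3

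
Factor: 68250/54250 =39/31 = 3^1 * 13^1*31^( - 1 )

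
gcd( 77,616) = 77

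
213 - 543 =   -  330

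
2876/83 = 34 + 54/83 = 34.65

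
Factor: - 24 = - 2^3*3^1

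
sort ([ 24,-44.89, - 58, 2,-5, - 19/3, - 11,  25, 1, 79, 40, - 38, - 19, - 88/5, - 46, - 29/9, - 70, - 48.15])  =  [ - 70,- 58, - 48.15, - 46, - 44.89, - 38, - 19, - 88/5,-11,-19/3, - 5, -29/9, 1, 2, 24, 25, 40 , 79]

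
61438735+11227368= 72666103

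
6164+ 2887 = 9051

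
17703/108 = 1967/12 = 163.92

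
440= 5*88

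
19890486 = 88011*226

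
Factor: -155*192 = -29760 = - 2^6*3^1*5^1*31^1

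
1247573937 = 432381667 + 815192270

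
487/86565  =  487/86565 = 0.01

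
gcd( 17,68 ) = 17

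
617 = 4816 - 4199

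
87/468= 29/156 = 0.19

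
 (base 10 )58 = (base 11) 53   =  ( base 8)72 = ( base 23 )2C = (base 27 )24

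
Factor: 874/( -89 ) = - 2^1*19^1 * 23^1*89^(  -  1) 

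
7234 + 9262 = 16496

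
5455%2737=2718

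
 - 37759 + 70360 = 32601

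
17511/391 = 17511/391 = 44.79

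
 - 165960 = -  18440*9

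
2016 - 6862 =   -  4846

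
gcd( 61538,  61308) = 2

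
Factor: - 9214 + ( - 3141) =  - 12355  =  - 5^1*7^1*353^1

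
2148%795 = 558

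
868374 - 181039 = 687335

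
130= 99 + 31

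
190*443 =84170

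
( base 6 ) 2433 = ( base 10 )597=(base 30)jr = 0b1001010101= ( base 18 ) 1f3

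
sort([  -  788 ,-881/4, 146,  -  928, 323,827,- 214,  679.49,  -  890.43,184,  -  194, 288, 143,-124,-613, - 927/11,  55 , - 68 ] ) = [ - 928, - 890.43, - 788, - 613,-881/4, - 214 , - 194,  -  124,- 927/11,- 68, 55,143, 146, 184,  288,  323,679.49,  827 ]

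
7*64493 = 451451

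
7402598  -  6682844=719754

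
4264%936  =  520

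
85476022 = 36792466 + 48683556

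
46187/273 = 46187/273 = 169.18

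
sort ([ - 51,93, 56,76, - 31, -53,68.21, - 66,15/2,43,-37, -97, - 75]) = [ - 97, - 75,-66, - 53, - 51, - 37, - 31,15/2, 43,  56, 68.21 , 76,  93] 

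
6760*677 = 4576520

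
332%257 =75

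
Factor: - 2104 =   -  2^3*263^1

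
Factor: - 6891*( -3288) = 22657608 = 2^3*3^2 * 137^1*2297^1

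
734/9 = 734/9=81.56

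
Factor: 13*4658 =60554 = 2^1*13^1 * 17^1*137^1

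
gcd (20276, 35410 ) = 2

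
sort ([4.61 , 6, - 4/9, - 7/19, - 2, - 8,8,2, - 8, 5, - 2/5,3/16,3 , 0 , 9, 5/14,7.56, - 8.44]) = [ - 8.44, - 8, - 8, - 2, - 4/9, - 2/5, - 7/19,0 , 3/16,5/14,  2, 3,4.61,5,6, 7.56,  8,9]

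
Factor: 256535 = 5^1*51307^1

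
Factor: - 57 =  - 3^1*19^1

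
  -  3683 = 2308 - 5991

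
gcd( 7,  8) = 1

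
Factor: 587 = 587^1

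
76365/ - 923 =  - 83 + 244/923=- 82.74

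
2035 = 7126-5091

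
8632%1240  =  1192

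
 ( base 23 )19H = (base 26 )12P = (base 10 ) 753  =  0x2f1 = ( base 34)M5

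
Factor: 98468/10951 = 2^2*47^( - 1 )*103^1*233^( - 1)*239^1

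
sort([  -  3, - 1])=[ - 3, - 1] 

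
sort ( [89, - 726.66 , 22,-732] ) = [-732,-726.66, 22,89]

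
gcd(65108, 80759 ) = 1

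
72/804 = 6/67 = 0.09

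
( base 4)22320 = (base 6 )3120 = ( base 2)1010111000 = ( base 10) 696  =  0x2b8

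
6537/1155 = 2179/385 =5.66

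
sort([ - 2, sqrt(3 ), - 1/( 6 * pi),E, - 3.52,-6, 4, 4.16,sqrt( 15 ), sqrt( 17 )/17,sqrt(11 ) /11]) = [ - 6, - 3.52,-2, - 1/( 6*pi ),sqrt( 17) /17,sqrt( 11 ) /11, sqrt(3 ),E , sqrt(15),4, 4.16]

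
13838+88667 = 102505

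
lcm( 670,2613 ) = 26130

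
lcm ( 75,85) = 1275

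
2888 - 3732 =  - 844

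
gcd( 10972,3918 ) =2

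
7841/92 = 7841/92= 85.23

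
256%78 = 22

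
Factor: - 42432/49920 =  - 2^( - 2 )*5^( - 1)*17^1 = -17/20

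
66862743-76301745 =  - 9439002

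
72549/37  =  72549/37 = 1960.78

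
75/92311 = 75/92311= 0.00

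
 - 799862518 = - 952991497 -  - 153128979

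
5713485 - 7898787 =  - 2185302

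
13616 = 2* 6808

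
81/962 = 81/962 = 0.08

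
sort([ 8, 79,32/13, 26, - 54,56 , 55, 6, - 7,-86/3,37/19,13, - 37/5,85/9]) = [ - 54,  -  86/3 , -37/5 , - 7,37/19,32/13,6,8,85/9,13, 26, 55,56,  79]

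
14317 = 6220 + 8097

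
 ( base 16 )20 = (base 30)12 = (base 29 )13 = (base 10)32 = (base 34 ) w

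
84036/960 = 7003/80 = 87.54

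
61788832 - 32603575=29185257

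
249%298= 249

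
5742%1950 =1842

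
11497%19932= 11497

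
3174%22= 6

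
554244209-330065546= 224178663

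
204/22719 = 68/7573=0.01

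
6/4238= 3/2119 = 0.00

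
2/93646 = 1/46823 = 0.00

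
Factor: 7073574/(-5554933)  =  - 2^1* 3^1*113^1 * 983^( - 1)*5651^( - 1)*10433^1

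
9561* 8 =76488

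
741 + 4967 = 5708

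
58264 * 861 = 50165304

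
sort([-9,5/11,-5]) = [  -  9  ,-5 , 5/11] 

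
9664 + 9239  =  18903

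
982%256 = 214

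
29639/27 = 1097 + 20/27 = 1097.74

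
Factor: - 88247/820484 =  - 2^ (-2)*7^( - 1) *17^1*29^1*179^1*29303^( - 1) 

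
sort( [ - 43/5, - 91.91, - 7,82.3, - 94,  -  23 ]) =[ - 94, - 91.91, - 23, - 43/5 , - 7, 82.3 ]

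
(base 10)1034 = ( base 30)14e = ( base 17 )39e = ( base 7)3005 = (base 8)2012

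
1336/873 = 1336/873 = 1.53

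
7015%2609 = 1797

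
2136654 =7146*299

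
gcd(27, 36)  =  9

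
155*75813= 11751015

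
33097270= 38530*859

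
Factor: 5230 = 2^1*5^1*523^1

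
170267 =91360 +78907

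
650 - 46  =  604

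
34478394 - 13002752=21475642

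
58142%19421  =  19300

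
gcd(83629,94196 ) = 1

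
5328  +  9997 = 15325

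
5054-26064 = -21010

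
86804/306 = 283 + 103/153 = 283.67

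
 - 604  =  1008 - 1612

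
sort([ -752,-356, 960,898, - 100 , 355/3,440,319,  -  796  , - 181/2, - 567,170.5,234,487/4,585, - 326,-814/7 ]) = [ - 796,-752,  -  567, - 356, - 326, - 814/7,-100, - 181/2, 355/3 , 487/4,170.5 , 234 , 319, 440, 585,898,960 ]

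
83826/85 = 986 + 16/85 = 986.19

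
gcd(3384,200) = 8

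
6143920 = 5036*1220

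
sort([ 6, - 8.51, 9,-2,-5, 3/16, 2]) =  [  -  8.51, - 5, -2, 3/16,2 , 6, 9]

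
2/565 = 2/565 = 0.00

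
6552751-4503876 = 2048875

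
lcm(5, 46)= 230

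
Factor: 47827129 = 7^1*109^1*62683^1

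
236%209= 27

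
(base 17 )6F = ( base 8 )165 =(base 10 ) 117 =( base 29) 41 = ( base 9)140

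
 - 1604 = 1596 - 3200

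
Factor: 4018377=3^1 * 11^1*263^1*463^1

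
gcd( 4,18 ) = 2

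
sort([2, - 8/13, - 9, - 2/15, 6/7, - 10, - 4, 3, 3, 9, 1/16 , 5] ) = [ - 10, - 9, - 4 , - 8/13, - 2/15, 1/16,6/7,  2,  3, 3,5, 9]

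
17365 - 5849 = 11516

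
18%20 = 18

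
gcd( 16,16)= 16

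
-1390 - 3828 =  - 5218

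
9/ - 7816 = - 1 + 7807/7816 = -  0.00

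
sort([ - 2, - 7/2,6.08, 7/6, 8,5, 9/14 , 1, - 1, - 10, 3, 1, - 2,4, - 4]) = [ - 10 , - 4, - 7/2,-2, - 2, - 1,9/14, 1, 1,7/6,  3,4, 5, 6.08,8 ]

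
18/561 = 6/187 = 0.03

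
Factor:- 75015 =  -3^2*5^1*1667^1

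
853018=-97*( - 8794)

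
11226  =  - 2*(- 5613)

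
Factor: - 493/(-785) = 5^( - 1)*17^1*29^1*157^( - 1)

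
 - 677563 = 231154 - 908717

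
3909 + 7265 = 11174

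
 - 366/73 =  - 6 + 72/73 = - 5.01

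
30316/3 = 30316/3  =  10105.33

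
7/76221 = 7/76221 = 0.00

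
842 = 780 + 62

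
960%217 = 92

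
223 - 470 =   -  247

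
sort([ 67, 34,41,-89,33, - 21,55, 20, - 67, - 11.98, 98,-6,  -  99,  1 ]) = [ - 99,-89, - 67, - 21,  -  11.98, - 6, 1,20, 33,34,41,55,  67,98 ] 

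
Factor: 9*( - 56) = -504 = - 2^3 * 3^2* 7^1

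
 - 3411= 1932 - 5343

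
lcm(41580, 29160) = 2245320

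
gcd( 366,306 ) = 6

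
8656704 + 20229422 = 28886126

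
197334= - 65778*(-3) 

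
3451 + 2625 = 6076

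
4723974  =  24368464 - 19644490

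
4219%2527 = 1692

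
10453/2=10453/2 = 5226.50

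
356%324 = 32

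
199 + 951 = 1150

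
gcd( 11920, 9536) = 2384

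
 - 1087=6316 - 7403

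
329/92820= 47/13260=0.00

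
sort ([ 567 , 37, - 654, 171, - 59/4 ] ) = [  -  654,-59/4 , 37, 171,567]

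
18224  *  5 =91120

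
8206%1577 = 321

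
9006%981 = 177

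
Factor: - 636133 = -636133^1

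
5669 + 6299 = 11968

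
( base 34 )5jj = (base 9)8751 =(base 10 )6445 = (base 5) 201240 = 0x192d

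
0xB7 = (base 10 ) 183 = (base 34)5D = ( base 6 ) 503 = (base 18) A3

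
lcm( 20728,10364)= 20728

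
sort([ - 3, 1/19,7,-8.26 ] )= [ - 8.26, - 3, 1/19, 7 ] 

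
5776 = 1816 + 3960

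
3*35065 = 105195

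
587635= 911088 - 323453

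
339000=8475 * 40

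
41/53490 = 41/53490 = 0.00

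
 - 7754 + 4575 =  - 3179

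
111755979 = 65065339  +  46690640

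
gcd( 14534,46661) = 1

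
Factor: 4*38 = 152 = 2^3*19^1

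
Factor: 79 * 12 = 948 = 2^2 * 3^1*79^1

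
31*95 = 2945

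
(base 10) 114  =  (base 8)162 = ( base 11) A4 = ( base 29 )3R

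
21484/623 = 21484/623  =  34.48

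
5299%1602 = 493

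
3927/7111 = 3927/7111 =0.55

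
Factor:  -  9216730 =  - 2^1*5^1*167^1 * 5519^1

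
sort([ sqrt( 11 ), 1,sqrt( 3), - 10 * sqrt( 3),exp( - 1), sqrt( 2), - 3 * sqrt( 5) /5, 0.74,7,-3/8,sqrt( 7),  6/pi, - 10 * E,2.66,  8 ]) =[ - 10*E , - 10 * sqrt(3), - 3*sqrt(5 )/5, - 3/8,  exp( - 1),0.74,1, sqrt(2),sqrt( 3),  6/pi,sqrt(7 ),2.66,sqrt(11),  7, 8]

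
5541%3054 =2487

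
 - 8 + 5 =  - 3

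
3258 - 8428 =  - 5170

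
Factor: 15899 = 13^1*1223^1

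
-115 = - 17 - 98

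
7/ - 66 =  - 7/66 = -  0.11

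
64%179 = 64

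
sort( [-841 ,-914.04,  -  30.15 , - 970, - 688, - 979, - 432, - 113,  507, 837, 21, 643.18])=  [-979,  -  970,-914.04, - 841,- 688,  -  432, - 113,  -  30.15, 21, 507, 643.18, 837]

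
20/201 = 20/201 = 0.10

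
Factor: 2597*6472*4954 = 2^4*7^2*53^1*809^1*2477^1=83265761936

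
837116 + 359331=1196447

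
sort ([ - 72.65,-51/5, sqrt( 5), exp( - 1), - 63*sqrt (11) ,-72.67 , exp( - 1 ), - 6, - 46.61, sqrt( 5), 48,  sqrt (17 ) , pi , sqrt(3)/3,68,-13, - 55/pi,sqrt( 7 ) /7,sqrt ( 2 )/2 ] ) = [ - 63*sqrt( 11), - 72.67 , - 72.65 ,  -  46.61 , - 55/pi,-13, - 51/5, - 6, exp( - 1),exp ( - 1), sqrt(7) /7,sqrt( 3)/3, sqrt( 2) /2,sqrt(5), sqrt (5 ), pi,sqrt (17),  48, 68] 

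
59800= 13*4600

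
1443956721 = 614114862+829841859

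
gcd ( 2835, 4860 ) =405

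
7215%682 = 395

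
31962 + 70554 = 102516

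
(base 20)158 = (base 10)508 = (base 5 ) 4013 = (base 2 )111111100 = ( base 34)EW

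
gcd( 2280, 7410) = 570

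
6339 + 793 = 7132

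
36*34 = 1224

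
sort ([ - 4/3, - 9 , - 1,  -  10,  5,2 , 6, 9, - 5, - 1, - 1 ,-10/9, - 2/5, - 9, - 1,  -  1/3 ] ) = [ -10, - 9, - 9, - 5, - 4/3, - 10/9,-1, - 1,-1, - 1,- 2/5, - 1/3, 2,5, 6,9] 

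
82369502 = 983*83794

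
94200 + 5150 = 99350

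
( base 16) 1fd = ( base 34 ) ex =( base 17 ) 1cg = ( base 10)509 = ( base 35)ej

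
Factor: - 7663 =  - 79^1 * 97^1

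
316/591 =316/591 = 0.53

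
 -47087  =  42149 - 89236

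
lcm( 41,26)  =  1066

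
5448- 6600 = - 1152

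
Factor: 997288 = 2^3*17^1*7333^1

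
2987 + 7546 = 10533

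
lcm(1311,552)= 10488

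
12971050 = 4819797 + 8151253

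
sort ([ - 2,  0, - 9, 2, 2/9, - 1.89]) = [ - 9,  -  2, - 1.89, 0, 2/9,2]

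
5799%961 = 33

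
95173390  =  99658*955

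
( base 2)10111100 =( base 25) 7d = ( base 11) 161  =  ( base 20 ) 98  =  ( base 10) 188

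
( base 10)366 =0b101101110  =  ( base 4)11232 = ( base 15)196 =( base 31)bp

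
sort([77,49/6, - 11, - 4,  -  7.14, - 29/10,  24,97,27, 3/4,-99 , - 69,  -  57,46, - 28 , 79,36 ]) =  [ - 99, - 69, - 57 , - 28, - 11, - 7.14, - 4, - 29/10 , 3/4 , 49/6,24, 27, 36, 46, 77,79,97]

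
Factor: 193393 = 193393^1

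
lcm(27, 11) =297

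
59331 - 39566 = 19765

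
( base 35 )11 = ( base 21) 1F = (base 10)36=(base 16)24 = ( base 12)30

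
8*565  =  4520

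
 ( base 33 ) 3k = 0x77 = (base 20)5J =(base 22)59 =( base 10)119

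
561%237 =87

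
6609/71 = 6609/71 = 93.08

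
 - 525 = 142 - 667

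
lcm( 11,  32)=352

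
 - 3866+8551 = 4685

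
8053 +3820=11873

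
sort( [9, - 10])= [ - 10  ,  9 ]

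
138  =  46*3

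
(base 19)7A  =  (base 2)10001111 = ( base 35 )43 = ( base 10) 143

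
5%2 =1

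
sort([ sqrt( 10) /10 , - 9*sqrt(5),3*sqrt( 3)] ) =[  -  9*sqrt( 5), sqrt( 10) /10, 3*sqrt( 3)]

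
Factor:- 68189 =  -11^1*6199^1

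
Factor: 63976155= 3^1*5^1*4265077^1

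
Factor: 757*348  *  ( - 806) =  - 212329416= - 2^3*3^1 *13^1*29^1 * 31^1 * 757^1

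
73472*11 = 808192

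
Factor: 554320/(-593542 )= -2^3*5^1*13^2*41^1*296771^(-1 ) =- 277160/296771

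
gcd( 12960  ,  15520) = 160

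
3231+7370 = 10601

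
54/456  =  9/76  =  0.12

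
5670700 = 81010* 70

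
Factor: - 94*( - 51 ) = 2^1*3^1*17^1*47^1 = 4794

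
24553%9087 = 6379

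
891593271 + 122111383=1013704654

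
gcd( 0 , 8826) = 8826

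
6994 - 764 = 6230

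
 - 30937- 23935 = -54872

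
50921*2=101842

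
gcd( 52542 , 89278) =14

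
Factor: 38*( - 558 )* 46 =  - 975384 = - 2^3 * 3^2*19^1*23^1*31^1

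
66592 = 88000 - 21408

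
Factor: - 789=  - 3^1 *263^1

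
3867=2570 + 1297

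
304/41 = 7 + 17/41 =7.41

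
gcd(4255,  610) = 5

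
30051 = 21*1431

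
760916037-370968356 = 389947681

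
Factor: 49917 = 3^1*7^1  *  2377^1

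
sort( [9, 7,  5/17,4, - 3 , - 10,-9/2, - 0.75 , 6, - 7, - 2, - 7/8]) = [ - 10, - 7, - 9/2, - 3, - 2, - 7/8, - 0.75,5/17,4,6,  7 , 9]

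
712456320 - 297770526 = 414685794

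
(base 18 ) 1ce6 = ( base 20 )14II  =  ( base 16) 26FA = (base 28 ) CKA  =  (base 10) 9978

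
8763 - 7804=959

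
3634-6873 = - 3239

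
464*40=18560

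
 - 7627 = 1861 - 9488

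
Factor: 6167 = 7^1*881^1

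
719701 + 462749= 1182450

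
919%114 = 7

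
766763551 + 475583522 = 1242347073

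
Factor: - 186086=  - 2^1*19^1*59^1*83^1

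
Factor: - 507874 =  - 2^1*253937^1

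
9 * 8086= 72774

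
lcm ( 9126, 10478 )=282906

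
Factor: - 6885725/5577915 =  - 28105/22767 = - 3^( - 1)*5^1*7^1 * 11^1  *73^1*7589^( - 1 )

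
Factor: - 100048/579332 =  - 148/857  =  -2^2*37^1*857^( - 1) 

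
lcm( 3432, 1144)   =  3432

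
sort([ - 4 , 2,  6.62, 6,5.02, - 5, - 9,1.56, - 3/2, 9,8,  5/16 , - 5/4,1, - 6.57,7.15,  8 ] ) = [ - 9, - 6.57, - 5, - 4, - 3/2, - 5/4,5/16, 1,1.56,2,5.02, 6,6.62,7.15 , 8,8,9]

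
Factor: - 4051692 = -2^2*3^2 * 241^1 *467^1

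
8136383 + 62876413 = 71012796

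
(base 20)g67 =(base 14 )2543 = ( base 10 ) 6527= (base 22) daf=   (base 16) 197F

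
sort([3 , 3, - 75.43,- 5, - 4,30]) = [ - 75.43, - 5, - 4,3,3,30]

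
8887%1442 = 235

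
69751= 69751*1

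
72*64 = 4608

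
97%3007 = 97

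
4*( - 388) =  - 1552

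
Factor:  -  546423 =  - 3^1*182141^1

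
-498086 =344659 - 842745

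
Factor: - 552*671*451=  - 167046792= -  2^3*3^1 *11^2*23^1*41^1 *61^1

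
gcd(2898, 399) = 21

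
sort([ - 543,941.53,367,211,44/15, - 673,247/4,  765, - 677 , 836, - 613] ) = [ - 677, - 673, - 613, - 543,44/15,247/4,  211,367, 765, 836 , 941.53]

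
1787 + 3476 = 5263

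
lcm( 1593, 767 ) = 20709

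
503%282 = 221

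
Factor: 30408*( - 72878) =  -2^4*3^1*7^1*13^1*181^1*2803^1 = - 2216074224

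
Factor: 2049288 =2^3 * 3^1 * 103^1*829^1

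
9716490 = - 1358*(  -  7155 )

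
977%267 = 176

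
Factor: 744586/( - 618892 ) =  - 372293/309446= - 2^( - 1) * 154723^(-1)*372293^1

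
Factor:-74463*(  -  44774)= 2^1*3^1 * 61^1*  367^1*24821^1 = 3334006362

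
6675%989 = 741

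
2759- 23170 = - 20411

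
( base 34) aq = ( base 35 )ag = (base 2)101101110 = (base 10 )366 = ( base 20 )i6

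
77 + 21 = 98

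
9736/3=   3245+1/3 = 3245.33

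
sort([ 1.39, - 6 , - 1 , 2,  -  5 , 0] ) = [ - 6, - 5,-1,0,1.39,2 ]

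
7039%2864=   1311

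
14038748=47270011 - 33231263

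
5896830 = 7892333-1995503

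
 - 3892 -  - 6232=2340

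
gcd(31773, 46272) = 3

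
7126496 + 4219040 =11345536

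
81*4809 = 389529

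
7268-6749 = 519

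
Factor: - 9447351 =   -  3^1*19^1 * 107^1*1549^1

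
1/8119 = 1/8119 = 0.00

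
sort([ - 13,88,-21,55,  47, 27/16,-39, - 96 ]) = [- 96 , -39 ,- 21,  -  13,27/16,47,55, 88 ] 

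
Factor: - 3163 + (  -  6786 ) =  - 9949^1 =- 9949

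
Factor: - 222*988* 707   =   - 2^3*3^1 * 7^1*13^1*19^1 *37^1*101^1 = - 155070552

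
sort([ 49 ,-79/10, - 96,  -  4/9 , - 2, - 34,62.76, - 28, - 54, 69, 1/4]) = [  -  96,- 54, - 34 , - 28, - 79/10, - 2,- 4/9,1/4, 49 , 62.76, 69 ]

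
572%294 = 278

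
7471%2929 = 1613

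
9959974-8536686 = 1423288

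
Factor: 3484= 2^2*13^1*67^1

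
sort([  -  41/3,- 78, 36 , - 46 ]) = [-78, -46, - 41/3,  36] 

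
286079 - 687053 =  - 400974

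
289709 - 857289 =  - 567580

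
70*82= 5740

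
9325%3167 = 2991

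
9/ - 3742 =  - 9/3742 = - 0.00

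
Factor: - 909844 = -2^2*13^1*17497^1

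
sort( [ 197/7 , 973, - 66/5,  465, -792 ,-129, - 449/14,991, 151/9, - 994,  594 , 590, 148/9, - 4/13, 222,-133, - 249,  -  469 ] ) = [ - 994, - 792,-469, - 249, - 133,- 129, - 449/14, - 66/5 ,  -  4/13 , 148/9,151/9,197/7, 222,465,590,594,  973,991 ]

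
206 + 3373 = 3579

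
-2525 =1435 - 3960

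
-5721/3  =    -  1907 =- 1907.00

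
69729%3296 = 513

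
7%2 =1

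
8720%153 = 152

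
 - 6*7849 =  - 47094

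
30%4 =2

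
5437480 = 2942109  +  2495371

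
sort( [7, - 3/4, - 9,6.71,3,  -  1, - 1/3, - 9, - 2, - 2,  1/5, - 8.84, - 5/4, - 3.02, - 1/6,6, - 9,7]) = [ - 9,-9, - 9,-8.84, - 3.02, -2,-2,  -  5/4,-1, - 3/4,-1/3, - 1/6,1/5, 3,6,  6.71,7,7]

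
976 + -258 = 718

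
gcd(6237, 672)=21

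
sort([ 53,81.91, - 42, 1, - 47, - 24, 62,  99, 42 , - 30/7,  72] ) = [ - 47 , - 42, - 24,- 30/7,1 , 42,53 , 62,  72, 81.91,99 ]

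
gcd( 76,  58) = 2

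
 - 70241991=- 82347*853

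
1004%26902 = 1004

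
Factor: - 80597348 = -2^2*13^1*61^1*25409^1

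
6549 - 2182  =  4367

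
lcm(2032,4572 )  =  18288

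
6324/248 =25 + 1/2=25.50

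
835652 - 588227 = 247425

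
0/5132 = 0 = 0.00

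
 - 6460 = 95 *( - 68 ) 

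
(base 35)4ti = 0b1011100101101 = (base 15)1B58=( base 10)5933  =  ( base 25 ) 9c8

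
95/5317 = 95/5317 =0.02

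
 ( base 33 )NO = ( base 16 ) 30f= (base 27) 120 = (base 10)783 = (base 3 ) 1002000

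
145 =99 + 46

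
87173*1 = 87173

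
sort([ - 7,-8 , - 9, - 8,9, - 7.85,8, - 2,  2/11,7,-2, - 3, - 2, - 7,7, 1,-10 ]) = [ - 10,-9, - 8, - 8, - 7.85, - 7,-7,-3,-2,-2, -2, 2/11, 1,7,7, 8,9]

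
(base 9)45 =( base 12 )35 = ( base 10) 41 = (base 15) 2b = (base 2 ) 101001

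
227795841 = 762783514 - 534987673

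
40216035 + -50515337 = - 10299302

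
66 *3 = 198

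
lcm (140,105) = 420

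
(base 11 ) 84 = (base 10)92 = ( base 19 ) 4g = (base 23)40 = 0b1011100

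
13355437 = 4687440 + 8667997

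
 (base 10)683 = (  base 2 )1010101011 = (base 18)21h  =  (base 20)1e3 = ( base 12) 48b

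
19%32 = 19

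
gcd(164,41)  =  41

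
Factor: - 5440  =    -  2^6*5^1*17^1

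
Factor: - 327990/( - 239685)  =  2^1*13^1 *19^( - 1)=26/19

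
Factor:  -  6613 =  -17^1*389^1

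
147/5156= 147/5156 = 0.03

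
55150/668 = 82 + 187/334 = 82.56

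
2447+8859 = 11306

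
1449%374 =327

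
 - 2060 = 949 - 3009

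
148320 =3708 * 40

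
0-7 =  - 7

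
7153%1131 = 367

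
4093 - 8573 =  - 4480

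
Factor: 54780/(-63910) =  - 2^1*3^1*7^(-1 ) = - 6/7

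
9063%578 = 393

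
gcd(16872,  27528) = 888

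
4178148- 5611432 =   -  1433284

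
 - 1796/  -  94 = 898/47=19.11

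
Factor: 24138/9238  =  3^4 * 31^( - 1) = 81/31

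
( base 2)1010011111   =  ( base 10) 671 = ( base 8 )1237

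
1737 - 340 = 1397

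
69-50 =19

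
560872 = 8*70109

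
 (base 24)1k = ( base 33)1b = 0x2C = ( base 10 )44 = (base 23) 1L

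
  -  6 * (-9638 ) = 57828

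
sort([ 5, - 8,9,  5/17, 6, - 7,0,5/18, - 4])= [ - 8, - 7,-4, 0,  5/18 , 5/17, 5, 6 , 9 ]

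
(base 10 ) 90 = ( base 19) 4E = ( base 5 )330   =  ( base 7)156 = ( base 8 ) 132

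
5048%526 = 314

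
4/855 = 4/855= 0.00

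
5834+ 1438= 7272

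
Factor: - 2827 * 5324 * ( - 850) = 2^3*5^2*11^4*17^1*257^1 = 12793305800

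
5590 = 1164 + 4426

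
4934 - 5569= - 635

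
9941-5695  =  4246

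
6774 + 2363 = 9137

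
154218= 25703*6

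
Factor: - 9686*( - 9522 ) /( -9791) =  - 2^2*3^2*23^2* 29^1 * 167^1*9791^(  -  1 ) = - 92230092/9791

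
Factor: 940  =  2^2*5^1* 47^1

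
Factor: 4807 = 11^1*19^1*23^1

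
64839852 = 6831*9492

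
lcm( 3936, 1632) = 66912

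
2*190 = 380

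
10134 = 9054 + 1080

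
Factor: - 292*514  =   - 150088 =- 2^3*73^1*257^1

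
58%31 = 27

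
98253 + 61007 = 159260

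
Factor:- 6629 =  - 7^1*947^1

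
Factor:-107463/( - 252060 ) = 35821/84020 = 2^( - 2)* 5^( - 1 ) *113^1*317^1*4201^( - 1 ) 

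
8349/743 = 11 + 176/743 = 11.24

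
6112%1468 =240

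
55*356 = 19580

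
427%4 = 3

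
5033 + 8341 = 13374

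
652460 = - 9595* ( - 68 )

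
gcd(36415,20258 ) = 1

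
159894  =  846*189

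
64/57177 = 64/57177 = 0.00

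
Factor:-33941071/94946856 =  - 2^( - 3) * 3^(-1)*41^2 * 61^1*331^1*3956119^( - 1)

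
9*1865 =16785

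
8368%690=88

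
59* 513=30267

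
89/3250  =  89/3250=0.03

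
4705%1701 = 1303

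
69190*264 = 18266160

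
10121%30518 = 10121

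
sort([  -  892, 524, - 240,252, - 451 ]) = [ - 892, - 451,  -  240,252, 524]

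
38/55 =38/55 = 0.69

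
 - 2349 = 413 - 2762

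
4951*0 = 0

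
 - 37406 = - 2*18703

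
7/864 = 7/864 = 0.01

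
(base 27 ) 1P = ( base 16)34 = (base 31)1L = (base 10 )52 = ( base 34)1i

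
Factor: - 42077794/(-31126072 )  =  2^ ( - 2)*11^1*181^1*10567^1*3890759^(-1 ) = 21038897/15563036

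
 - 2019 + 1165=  - 854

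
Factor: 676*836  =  2^4*11^1*13^2*19^1 = 565136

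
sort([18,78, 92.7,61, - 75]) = [ - 75 , 18,  61,78, 92.7 ]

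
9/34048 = 9/34048 = 0.00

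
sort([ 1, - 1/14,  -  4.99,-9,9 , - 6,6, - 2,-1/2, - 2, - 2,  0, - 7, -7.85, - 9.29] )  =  [ - 9.29, - 9,  -  7.85 , - 7, - 6, - 4.99, - 2, - 2, - 2, - 1/2,-1/14,0,1 , 6,9]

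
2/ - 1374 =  - 1 + 686/687 = -0.00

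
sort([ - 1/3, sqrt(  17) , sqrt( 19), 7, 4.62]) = [  -  1/3, sqrt( 17 ),sqrt( 19 ), 4.62,7 ] 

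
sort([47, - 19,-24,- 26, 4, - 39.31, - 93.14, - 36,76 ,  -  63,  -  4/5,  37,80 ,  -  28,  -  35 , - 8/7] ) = [ - 93.14,- 63, - 39.31, - 36, - 35 , - 28, - 26,  -  24,  -  19, - 8/7,- 4/5, 4,37, 47, 76, 80]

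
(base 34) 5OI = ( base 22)DEE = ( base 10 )6614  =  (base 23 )CBD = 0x19D6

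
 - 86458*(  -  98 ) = 8472884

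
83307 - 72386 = 10921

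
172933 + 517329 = 690262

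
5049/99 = 51=51.00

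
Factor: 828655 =5^1* 53^2*59^1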